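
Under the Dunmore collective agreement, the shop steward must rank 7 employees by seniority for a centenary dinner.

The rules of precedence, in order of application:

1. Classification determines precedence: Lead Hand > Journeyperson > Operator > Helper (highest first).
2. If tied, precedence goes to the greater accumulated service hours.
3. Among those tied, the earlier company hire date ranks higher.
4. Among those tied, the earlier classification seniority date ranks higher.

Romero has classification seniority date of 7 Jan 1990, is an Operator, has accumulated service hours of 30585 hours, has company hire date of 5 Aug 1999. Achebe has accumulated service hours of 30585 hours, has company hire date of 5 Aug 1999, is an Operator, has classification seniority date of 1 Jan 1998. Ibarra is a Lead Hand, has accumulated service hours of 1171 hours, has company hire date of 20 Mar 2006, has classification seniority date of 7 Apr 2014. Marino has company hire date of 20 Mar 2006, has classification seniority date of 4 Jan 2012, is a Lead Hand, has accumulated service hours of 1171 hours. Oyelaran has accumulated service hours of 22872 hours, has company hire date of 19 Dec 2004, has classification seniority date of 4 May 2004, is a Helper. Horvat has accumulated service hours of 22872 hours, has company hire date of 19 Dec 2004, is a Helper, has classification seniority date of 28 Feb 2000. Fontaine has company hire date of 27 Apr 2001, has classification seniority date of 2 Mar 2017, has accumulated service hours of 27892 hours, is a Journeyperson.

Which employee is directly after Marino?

By classification: Marino and Ibarra (Lead Hand); then Fontaine (Journeyperson); then Romero and Achebe (Operator); then Horvat and Oyelaran (Helper).
Marino and Ibarra both have accumulated service hours 1171 hours, so the next rule applies.
Marino and Ibarra both have company hire date 20 Mar 2006, so the next rule applies.
Among Marino and Ibarra, by classification seniority date (earlier first): Marino (4 Jan 2012) before Ibarra (7 Apr 2014).
Romero and Achebe both have accumulated service hours 30585 hours, so the next rule applies.
Romero and Achebe both have company hire date 5 Aug 1999, so the next rule applies.
Among Romero and Achebe, by classification seniority date (earlier first): Romero (7 Jan 1990) before Achebe (1 Jan 1998).
Horvat and Oyelaran both have accumulated service hours 22872 hours, so the next rule applies.
Horvat and Oyelaran both have company hire date 19 Dec 2004, so the next rule applies.
Among Horvat and Oyelaran, by classification seniority date (earlier first): Horvat (28 Feb 2000) before Oyelaran (4 May 2004).
Order: Marino, Ibarra, Fontaine, Romero, Achebe, Horvat, Oyelaran.

Ibarra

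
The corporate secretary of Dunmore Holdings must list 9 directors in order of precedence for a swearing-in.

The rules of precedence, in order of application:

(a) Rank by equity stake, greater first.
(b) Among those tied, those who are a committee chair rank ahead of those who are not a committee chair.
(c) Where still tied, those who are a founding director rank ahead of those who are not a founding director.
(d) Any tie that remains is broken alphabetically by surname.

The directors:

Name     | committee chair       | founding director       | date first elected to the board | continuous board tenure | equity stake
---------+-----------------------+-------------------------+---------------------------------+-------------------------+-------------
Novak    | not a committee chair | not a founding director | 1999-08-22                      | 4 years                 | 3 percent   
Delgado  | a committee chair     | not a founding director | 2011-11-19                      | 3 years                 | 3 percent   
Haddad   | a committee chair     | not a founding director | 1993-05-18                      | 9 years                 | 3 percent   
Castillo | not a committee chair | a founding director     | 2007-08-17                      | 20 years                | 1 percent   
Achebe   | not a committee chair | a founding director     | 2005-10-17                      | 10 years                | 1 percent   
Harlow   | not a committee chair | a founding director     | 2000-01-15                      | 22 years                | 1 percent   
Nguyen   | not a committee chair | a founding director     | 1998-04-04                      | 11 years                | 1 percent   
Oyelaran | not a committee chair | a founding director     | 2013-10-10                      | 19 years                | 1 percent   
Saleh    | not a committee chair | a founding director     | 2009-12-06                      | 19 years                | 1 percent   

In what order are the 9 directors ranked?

By equity stake (higher first): Delgado, Haddad and Novak (each 3 percent); then Achebe, Castillo, Harlow, Nguyen, Oyelaran and Saleh (each 1 percent).
Among Delgado, Haddad and Novak, a committee chair before not a committee chair: Delgado and Haddad (a committee chair) before Novak (not a committee chair).
Delgado and Haddad are each not a founding director, so the next rule applies.
Among Delgado and Haddad, alphabetically by surname: Delgado before Haddad.
Achebe, Castillo, Harlow, Nguyen, Oyelaran and Saleh are each not a committee chair, so the next rule applies.
Achebe, Castillo, Harlow, Nguyen, Oyelaran and Saleh are each a founding director, so the next rule applies.
Among Achebe, Castillo, Harlow, Nguyen, Oyelaran and Saleh, alphabetically by surname: Achebe before Castillo before Harlow before Nguyen before Oyelaran before Saleh.
Full order: Delgado, Haddad, Novak, Achebe, Castillo, Harlow, Nguyen, Oyelaran, Saleh.

Delgado, Haddad, Novak, Achebe, Castillo, Harlow, Nguyen, Oyelaran, Saleh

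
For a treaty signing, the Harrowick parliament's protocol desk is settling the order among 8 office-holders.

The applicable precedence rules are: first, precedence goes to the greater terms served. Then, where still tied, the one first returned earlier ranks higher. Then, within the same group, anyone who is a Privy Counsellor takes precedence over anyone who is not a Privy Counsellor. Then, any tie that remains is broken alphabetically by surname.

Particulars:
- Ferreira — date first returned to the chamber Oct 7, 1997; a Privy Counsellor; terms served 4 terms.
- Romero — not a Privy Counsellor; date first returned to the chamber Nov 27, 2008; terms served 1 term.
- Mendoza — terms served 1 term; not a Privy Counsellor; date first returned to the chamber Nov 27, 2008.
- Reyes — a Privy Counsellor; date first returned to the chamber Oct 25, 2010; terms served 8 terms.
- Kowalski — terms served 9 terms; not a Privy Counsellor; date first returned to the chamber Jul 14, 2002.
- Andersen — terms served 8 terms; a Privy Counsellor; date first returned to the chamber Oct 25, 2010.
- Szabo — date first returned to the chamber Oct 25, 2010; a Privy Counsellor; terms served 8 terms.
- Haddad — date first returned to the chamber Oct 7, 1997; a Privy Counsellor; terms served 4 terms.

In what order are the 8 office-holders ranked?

By terms served (higher first): Kowalski (9 terms); then Andersen, Reyes and Szabo (each 8 terms); then Ferreira and Haddad (both 4 terms); then Mendoza and Romero (both 1 term).
Andersen, Reyes and Szabo all have date first returned to the chamber Oct 25, 2010, so the next rule applies.
Andersen, Reyes and Szabo are each a Privy Counsellor, so the next rule applies.
Among Andersen, Reyes and Szabo, alphabetically by surname: Andersen before Reyes before Szabo.
Ferreira and Haddad both have date first returned to the chamber Oct 7, 1997, so the next rule applies.
Ferreira and Haddad are each a Privy Counsellor, so the next rule applies.
Among Ferreira and Haddad, alphabetically by surname: Ferreira before Haddad.
Mendoza and Romero both have date first returned to the chamber Nov 27, 2008, so the next rule applies.
Mendoza and Romero are each not a Privy Counsellor, so the next rule applies.
Among Mendoza and Romero, alphabetically by surname: Mendoza before Romero.
Full order: Kowalski, Andersen, Reyes, Szabo, Ferreira, Haddad, Mendoza, Romero.

Kowalski, Andersen, Reyes, Szabo, Ferreira, Haddad, Mendoza, Romero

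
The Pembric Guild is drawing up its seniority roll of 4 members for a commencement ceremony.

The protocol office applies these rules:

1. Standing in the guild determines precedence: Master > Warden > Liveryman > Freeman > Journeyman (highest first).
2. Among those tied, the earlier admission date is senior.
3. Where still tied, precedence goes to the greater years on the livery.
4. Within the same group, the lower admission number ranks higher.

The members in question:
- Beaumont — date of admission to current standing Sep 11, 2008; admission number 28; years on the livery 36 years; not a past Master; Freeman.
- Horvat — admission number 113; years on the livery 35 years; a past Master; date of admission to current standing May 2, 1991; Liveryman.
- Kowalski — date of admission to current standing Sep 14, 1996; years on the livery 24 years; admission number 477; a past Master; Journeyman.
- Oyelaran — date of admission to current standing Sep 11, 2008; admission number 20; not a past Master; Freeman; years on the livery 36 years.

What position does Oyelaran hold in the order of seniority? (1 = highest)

2

By standing in the guild: Horvat (Liveryman); then Oyelaran and Beaumont (Freeman); then Kowalski (Journeyman).
Oyelaran and Beaumont both have date of admission to current standing Sep 11, 2008, so the next rule applies.
Oyelaran and Beaumont both have years on the livery 36 years, so the next rule applies.
Among Oyelaran and Beaumont, by admission number (lower first): Oyelaran (20) before Beaumont (28).
Order: Horvat, Oyelaran, Beaumont, Kowalski. So position 2.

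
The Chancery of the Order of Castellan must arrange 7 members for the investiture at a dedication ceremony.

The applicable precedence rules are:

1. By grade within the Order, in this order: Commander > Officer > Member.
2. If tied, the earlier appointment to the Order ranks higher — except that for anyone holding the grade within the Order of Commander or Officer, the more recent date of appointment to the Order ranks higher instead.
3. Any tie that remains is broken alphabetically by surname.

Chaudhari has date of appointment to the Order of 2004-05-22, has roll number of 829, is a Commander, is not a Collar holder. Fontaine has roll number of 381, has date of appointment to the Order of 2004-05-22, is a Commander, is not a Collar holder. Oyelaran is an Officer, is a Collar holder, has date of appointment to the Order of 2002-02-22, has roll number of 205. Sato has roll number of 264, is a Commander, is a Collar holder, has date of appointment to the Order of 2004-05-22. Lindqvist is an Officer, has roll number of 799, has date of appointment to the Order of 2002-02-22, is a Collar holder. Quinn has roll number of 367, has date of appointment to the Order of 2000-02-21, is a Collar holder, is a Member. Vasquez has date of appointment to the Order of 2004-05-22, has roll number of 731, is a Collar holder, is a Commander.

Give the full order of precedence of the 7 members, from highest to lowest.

By grade within the Order: Chaudhari, Fontaine, Sato and Vasquez (Commander); then Lindqvist and Oyelaran (Officer); then Quinn (Member).
Chaudhari, Fontaine, Sato and Vasquez all have date of appointment to the Order 2004-05-22, so the next rule applies.
Among Chaudhari, Fontaine, Sato and Vasquez, alphabetically by surname: Chaudhari before Fontaine before Sato before Vasquez.
Lindqvist and Oyelaran both have date of appointment to the Order 2002-02-22, so the next rule applies.
Among Lindqvist and Oyelaran, alphabetically by surname: Lindqvist before Oyelaran.
Full order: Chaudhari, Fontaine, Sato, Vasquez, Lindqvist, Oyelaran, Quinn.

Chaudhari, Fontaine, Sato, Vasquez, Lindqvist, Oyelaran, Quinn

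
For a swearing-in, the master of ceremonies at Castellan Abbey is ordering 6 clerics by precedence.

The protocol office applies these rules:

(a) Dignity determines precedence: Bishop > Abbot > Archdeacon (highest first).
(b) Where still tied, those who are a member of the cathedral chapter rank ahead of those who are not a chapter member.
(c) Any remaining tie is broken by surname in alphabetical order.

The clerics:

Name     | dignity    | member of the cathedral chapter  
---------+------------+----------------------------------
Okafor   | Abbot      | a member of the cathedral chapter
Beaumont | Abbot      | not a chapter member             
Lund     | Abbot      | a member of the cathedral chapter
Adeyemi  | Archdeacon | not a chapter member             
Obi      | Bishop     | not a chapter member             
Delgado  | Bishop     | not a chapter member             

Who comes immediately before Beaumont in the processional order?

By dignity: Delgado and Obi (Bishop); then Lund, Okafor and Beaumont (Abbot); then Adeyemi (Archdeacon).
Delgado and Obi are each not a chapter member, so the next rule applies.
Among Delgado and Obi, alphabetically by surname: Delgado before Obi.
Among Lund, Okafor and Beaumont, a member of the cathedral chapter before not a chapter member: Lund and Okafor (a member of the cathedral chapter) before Beaumont (not a chapter member).
Among Lund and Okafor, alphabetically by surname: Lund before Okafor.
Order: Delgado, Obi, Lund, Okafor, Beaumont, Adeyemi.

Okafor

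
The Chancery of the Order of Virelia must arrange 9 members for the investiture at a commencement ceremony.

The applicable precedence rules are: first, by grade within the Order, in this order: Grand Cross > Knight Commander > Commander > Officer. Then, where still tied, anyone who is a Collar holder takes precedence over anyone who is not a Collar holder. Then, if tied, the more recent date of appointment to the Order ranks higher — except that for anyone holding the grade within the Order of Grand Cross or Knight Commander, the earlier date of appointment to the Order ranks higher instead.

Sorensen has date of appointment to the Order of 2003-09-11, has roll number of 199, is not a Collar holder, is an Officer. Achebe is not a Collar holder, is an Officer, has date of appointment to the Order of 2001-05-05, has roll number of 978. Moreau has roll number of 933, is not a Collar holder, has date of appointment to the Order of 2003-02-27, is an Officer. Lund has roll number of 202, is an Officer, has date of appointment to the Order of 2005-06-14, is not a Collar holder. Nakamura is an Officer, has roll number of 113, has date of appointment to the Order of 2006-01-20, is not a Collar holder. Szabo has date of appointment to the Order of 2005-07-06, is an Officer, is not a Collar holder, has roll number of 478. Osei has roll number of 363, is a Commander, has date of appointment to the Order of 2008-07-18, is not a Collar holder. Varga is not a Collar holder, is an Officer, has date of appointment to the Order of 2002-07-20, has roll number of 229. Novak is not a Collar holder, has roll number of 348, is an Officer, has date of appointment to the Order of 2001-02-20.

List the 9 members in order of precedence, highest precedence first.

By grade within the Order: Osei (Commander); then Nakamura, Szabo, Lund, Sorensen, Moreau, Varga, Achebe and Novak (Officer).
Nakamura, Szabo, Lund, Sorensen, Moreau, Varga, Achebe and Novak are each not a Collar holder, so the next rule applies.
Among Nakamura, Szabo, Lund, Sorensen, Moreau, Varga, Achebe and Novak, by date of appointment to the Order (later first): Nakamura (2006-01-20) before Szabo (2005-07-06) before Lund (2005-06-14) before Sorensen (2003-09-11) before Moreau (2003-02-27) before Varga (2002-07-20) before Achebe (2001-05-05) before Novak (2001-02-20).
Full order: Osei, Nakamura, Szabo, Lund, Sorensen, Moreau, Varga, Achebe, Novak.

Osei, Nakamura, Szabo, Lund, Sorensen, Moreau, Varga, Achebe, Novak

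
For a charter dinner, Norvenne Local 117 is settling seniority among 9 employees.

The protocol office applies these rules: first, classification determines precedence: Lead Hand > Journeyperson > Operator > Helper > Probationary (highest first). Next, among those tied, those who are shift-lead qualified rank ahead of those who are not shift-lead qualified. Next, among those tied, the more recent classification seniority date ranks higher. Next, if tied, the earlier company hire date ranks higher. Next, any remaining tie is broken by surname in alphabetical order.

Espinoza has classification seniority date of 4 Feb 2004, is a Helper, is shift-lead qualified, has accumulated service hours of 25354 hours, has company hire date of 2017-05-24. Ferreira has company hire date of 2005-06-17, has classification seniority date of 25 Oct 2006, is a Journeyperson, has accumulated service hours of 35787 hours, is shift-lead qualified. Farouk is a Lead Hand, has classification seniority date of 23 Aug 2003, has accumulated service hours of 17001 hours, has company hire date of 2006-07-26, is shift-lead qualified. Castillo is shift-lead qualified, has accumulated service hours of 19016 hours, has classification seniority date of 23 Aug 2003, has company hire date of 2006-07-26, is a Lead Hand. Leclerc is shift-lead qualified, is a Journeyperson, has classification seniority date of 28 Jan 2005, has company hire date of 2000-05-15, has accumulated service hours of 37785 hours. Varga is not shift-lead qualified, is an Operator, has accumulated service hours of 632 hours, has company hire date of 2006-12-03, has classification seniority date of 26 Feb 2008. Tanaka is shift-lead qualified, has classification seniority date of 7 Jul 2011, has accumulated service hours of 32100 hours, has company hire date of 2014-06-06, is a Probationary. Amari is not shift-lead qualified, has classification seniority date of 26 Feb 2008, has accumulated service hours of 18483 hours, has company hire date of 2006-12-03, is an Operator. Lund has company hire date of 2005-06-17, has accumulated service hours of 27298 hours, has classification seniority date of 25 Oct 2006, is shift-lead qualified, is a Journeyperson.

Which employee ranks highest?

Castillo

By classification: Castillo and Farouk (Lead Hand); then Ferreira, Lund and Leclerc (Journeyperson); then Amari and Varga (Operator); then Espinoza (Helper); then Tanaka (Probationary).
Castillo and Farouk are each shift-lead qualified, so the next rule applies.
Castillo and Farouk both have classification seniority date 23 Aug 2003, so the next rule applies.
Castillo and Farouk both have company hire date 2006-07-26, so the next rule applies.
Among Castillo and Farouk, alphabetically by surname: Castillo before Farouk.
Ferreira, Lund and Leclerc are each shift-lead qualified, so the next rule applies.
Among Ferreira, Lund and Leclerc, by classification seniority date (later first): Ferreira and Lund (25 Oct 2006) before Leclerc (28 Jan 2005).
Ferreira and Lund both have company hire date 2005-06-17, so the next rule applies.
Among Ferreira and Lund, alphabetically by surname: Ferreira before Lund.
Amari and Varga are each not shift-lead qualified, so the next rule applies.
Amari and Varga both have classification seniority date 26 Feb 2008, so the next rule applies.
Amari and Varga both have company hire date 2006-12-03, so the next rule applies.
Among Amari and Varga, alphabetically by surname: Amari before Varga.
Order: Castillo, Farouk, Ferreira, Lund, Leclerc, Amari, Varga, Espinoza, Tanaka.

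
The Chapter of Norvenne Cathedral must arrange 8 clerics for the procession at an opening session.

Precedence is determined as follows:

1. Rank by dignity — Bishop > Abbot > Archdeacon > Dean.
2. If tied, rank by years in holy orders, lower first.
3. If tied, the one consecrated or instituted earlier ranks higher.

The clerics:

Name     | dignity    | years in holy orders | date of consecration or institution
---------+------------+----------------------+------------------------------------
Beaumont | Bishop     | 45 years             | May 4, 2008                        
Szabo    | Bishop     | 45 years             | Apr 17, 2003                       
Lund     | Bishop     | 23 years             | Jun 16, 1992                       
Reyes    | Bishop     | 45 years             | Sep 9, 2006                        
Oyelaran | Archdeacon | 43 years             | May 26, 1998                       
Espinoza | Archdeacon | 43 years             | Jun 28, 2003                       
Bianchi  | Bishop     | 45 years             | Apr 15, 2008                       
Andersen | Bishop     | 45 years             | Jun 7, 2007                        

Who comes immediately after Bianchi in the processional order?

Beaumont

By dignity: Lund, Szabo, Reyes, Andersen, Bianchi and Beaumont (Bishop); then Oyelaran and Espinoza (Archdeacon).
Among Lund, Szabo, Reyes, Andersen, Bianchi and Beaumont, by years in holy orders (lower first): Lund (23 years) before Szabo, Reyes, Andersen, Bianchi and Beaumont (45 years).
Among Szabo, Reyes, Andersen, Bianchi and Beaumont, by date of consecration or institution (earlier first): Szabo (Apr 17, 2003) before Reyes (Sep 9, 2006) before Andersen (Jun 7, 2007) before Bianchi (Apr 15, 2008) before Beaumont (May 4, 2008).
Oyelaran and Espinoza both have years in holy orders 43 years, so the next rule applies.
Among Oyelaran and Espinoza, by date of consecration or institution (earlier first): Oyelaran (May 26, 1998) before Espinoza (Jun 28, 2003).
Order: Lund, Szabo, Reyes, Andersen, Bianchi, Beaumont, Oyelaran, Espinoza.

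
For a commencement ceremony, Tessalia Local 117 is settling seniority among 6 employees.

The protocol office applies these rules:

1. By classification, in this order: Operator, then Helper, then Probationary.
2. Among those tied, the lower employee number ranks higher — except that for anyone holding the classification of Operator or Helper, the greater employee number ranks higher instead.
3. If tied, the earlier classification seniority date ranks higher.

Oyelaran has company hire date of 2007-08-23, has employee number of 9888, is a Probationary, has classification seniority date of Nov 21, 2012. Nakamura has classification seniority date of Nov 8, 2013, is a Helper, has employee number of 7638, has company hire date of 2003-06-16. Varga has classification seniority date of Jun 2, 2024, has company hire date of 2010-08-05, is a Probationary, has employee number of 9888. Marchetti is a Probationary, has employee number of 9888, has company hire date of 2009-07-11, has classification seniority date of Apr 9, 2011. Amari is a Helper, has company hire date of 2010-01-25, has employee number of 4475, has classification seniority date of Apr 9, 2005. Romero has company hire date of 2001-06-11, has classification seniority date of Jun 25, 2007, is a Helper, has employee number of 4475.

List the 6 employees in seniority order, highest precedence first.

Nakamura, Amari, Romero, Marchetti, Oyelaran, Varga

By classification: Nakamura, Amari and Romero (Helper); then Marchetti, Oyelaran and Varga (Probationary).
Among Nakamura, Amari and Romero, by employee number (higher first) (reversed rule for this group): Nakamura (7638) before Amari and Romero (4475).
Among Amari and Romero, by classification seniority date (earlier first): Amari (Apr 9, 2005) before Romero (Jun 25, 2007).
Marchetti, Oyelaran and Varga all have employee number 9888, so the next rule applies.
Among Marchetti, Oyelaran and Varga, by classification seniority date (earlier first): Marchetti (Apr 9, 2011) before Oyelaran (Nov 21, 2012) before Varga (Jun 2, 2024).
Full order: Nakamura, Amari, Romero, Marchetti, Oyelaran, Varga.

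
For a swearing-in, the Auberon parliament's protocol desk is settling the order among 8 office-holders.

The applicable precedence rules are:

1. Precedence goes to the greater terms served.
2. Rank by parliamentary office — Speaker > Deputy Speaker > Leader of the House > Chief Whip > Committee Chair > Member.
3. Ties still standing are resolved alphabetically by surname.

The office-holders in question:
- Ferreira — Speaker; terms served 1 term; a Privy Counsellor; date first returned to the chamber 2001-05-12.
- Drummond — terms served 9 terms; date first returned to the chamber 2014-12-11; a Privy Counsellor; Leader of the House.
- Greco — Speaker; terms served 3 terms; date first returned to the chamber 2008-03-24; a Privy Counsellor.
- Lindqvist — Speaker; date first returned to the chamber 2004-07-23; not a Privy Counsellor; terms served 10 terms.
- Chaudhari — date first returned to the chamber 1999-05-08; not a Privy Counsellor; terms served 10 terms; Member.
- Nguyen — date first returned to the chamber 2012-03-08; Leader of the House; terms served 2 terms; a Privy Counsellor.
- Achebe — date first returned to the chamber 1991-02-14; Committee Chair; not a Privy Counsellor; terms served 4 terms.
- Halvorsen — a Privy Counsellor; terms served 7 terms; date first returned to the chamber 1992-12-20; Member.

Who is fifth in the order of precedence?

By terms served (higher first): Lindqvist and Chaudhari (both 10 terms); then Drummond (9 terms); then Halvorsen (7 terms); then Achebe (4 terms); then Greco (3 terms); then Nguyen (2 terms); then Ferreira (1 term).
Among Lindqvist and Chaudhari, by parliamentary office: Lindqvist (Speaker) before Chaudhari (Member).
Order: Lindqvist, Chaudhari, Drummond, Halvorsen, Achebe, Greco, Nguyen, Ferreira.

Achebe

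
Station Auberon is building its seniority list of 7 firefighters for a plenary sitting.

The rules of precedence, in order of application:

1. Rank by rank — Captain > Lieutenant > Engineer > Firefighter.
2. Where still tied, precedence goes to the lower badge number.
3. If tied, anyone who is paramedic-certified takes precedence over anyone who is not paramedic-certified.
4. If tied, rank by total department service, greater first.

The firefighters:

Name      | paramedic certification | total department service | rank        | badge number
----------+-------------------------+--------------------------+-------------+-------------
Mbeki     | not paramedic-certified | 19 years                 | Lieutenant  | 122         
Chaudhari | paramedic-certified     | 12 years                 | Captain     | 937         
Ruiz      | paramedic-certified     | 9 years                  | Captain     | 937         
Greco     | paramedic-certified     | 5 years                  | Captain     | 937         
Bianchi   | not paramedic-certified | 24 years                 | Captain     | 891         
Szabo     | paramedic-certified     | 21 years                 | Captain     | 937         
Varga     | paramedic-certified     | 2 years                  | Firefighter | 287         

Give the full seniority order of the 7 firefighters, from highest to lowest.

By rank: Bianchi, Szabo, Chaudhari, Ruiz and Greco (Captain); then Mbeki (Lieutenant); then Varga (Firefighter).
Among Bianchi, Szabo, Chaudhari, Ruiz and Greco, by badge number (lower first): Bianchi (891) before Szabo, Chaudhari, Ruiz and Greco (937).
Szabo, Chaudhari, Ruiz and Greco are each paramedic-certified, so the next rule applies.
Among Szabo, Chaudhari, Ruiz and Greco, by total department service (higher first): Szabo (21 years) before Chaudhari (12 years) before Ruiz (9 years) before Greco (5 years).
Full order: Bianchi, Szabo, Chaudhari, Ruiz, Greco, Mbeki, Varga.

Bianchi, Szabo, Chaudhari, Ruiz, Greco, Mbeki, Varga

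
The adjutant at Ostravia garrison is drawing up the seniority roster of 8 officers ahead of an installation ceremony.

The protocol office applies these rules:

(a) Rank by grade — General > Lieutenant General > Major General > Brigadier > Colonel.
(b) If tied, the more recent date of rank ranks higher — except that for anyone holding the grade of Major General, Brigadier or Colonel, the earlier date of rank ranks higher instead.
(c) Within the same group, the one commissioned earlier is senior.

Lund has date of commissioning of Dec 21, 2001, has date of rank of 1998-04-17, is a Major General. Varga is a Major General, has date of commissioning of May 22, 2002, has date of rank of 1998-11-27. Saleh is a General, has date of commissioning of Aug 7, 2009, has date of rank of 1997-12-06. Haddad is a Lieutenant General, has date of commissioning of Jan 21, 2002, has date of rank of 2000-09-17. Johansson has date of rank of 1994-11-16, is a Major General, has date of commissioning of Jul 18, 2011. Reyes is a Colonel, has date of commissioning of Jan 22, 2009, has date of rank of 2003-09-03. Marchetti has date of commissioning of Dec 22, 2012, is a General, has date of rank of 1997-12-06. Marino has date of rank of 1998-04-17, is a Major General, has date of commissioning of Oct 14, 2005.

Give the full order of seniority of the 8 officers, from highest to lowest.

Saleh, Marchetti, Haddad, Johansson, Lund, Marino, Varga, Reyes

By grade: Saleh and Marchetti (General); then Haddad (Lieutenant General); then Johansson, Lund, Marino and Varga (Major General); then Reyes (Colonel).
Saleh and Marchetti both have date of rank 1997-12-06, so the next rule applies.
Among Saleh and Marchetti, by date of commissioning (earlier first): Saleh (Aug 7, 2009) before Marchetti (Dec 22, 2012).
Among Johansson, Lund, Marino and Varga, by date of rank (earlier first) (reversed rule for this group): Johansson (1994-11-16) before Lund and Marino (1998-04-17) before Varga (1998-11-27).
Among Lund and Marino, by date of commissioning (earlier first): Lund (Dec 21, 2001) before Marino (Oct 14, 2005).
Full order: Saleh, Marchetti, Haddad, Johansson, Lund, Marino, Varga, Reyes.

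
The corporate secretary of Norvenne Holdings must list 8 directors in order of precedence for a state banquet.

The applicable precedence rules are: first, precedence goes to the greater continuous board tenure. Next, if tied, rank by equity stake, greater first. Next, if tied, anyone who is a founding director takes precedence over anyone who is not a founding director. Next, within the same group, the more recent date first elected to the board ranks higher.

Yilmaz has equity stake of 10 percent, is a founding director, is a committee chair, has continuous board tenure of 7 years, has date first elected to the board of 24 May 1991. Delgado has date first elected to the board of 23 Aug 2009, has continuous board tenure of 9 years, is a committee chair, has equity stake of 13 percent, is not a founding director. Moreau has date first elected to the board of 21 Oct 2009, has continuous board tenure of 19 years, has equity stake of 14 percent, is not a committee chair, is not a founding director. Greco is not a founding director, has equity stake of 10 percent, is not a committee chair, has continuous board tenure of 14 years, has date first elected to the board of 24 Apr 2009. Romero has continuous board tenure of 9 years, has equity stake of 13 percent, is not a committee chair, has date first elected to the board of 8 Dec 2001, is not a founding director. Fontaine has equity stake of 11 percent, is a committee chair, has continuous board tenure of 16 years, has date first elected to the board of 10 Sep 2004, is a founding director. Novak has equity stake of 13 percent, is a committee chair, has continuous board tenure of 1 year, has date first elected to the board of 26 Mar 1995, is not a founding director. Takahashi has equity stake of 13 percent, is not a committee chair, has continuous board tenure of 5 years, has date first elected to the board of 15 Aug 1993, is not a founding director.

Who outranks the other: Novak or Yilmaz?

Yilmaz

By continuous board tenure (higher first): Moreau (19 years); then Fontaine (16 years); then Greco (14 years); then Delgado and Romero (both 9 years); then Yilmaz (7 years); then Takahashi (5 years); then Novak (1 year).
Delgado and Romero both have equity stake 13 percent, so the next rule applies.
Delgado and Romero are each not a founding director, so the next rule applies.
Among Delgado and Romero, by date first elected to the board (later first): Delgado (23 Aug 2009) before Romero (8 Dec 2001).
So Yilmaz takes precedence.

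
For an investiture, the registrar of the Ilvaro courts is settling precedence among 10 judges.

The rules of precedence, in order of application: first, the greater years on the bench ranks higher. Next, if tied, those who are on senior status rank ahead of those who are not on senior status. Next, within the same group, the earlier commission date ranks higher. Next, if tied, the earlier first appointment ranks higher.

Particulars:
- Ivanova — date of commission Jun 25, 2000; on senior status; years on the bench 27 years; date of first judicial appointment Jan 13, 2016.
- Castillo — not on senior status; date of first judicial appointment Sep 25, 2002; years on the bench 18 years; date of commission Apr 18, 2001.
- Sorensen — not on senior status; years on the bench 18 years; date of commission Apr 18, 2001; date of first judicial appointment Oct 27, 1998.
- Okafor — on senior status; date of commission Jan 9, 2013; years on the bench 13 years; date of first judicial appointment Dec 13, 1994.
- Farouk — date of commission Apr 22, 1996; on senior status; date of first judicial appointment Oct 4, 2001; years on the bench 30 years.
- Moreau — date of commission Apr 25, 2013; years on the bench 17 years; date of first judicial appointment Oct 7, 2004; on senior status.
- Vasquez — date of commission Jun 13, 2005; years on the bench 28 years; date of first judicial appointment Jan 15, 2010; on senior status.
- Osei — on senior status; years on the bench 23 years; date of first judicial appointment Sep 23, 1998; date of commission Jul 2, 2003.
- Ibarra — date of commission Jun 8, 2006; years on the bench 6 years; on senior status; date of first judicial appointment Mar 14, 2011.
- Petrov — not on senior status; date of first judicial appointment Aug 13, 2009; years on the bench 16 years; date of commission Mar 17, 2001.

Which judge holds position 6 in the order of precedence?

Castillo

By years on the bench (higher first): Farouk (30 years); then Vasquez (28 years); then Ivanova (27 years); then Osei (23 years); then Sorensen and Castillo (both 18 years); then Moreau (17 years); then Petrov (16 years); then Okafor (13 years); then Ibarra (6 years).
Sorensen and Castillo are each not on senior status, so the next rule applies.
Sorensen and Castillo both have date of commission Apr 18, 2001, so the next rule applies.
Among Sorensen and Castillo, by date of first judicial appointment (earlier first): Sorensen (Oct 27, 1998) before Castillo (Sep 25, 2002).
Order: Farouk, Vasquez, Ivanova, Osei, Sorensen, Castillo, Moreau, Petrov, Okafor, Ibarra.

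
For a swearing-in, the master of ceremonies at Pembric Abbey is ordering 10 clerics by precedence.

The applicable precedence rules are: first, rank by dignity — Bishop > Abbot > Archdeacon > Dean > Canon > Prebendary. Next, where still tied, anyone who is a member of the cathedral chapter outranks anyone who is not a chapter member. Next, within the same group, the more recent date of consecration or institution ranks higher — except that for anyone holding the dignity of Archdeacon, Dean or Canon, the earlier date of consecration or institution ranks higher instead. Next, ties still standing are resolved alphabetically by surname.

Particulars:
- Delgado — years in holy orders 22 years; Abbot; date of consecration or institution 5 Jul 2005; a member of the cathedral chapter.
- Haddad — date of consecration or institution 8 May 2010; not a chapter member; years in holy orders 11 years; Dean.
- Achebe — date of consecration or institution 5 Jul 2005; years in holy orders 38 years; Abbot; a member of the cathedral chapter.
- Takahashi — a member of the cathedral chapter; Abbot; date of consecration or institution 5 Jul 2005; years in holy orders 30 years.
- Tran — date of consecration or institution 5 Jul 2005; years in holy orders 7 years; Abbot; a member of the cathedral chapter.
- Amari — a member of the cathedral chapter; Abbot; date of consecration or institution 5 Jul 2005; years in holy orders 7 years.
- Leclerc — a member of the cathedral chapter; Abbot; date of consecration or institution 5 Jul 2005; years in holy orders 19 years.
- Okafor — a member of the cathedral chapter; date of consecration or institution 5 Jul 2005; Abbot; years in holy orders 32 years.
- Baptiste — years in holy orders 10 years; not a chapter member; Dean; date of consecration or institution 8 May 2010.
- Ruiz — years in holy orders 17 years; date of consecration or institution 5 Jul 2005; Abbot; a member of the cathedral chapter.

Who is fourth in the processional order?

Leclerc

By dignity: Achebe, Amari, Delgado, Leclerc, Okafor, Ruiz, Takahashi and Tran (Abbot); then Baptiste and Haddad (Dean).
Achebe, Amari, Delgado, Leclerc, Okafor, Ruiz, Takahashi and Tran are each a member of the cathedral chapter, so the next rule applies.
Achebe, Amari, Delgado, Leclerc, Okafor, Ruiz, Takahashi and Tran all have date of consecration or institution 5 Jul 2005, so the next rule applies.
Among Achebe, Amari, Delgado, Leclerc, Okafor, Ruiz, Takahashi and Tran, alphabetically by surname: Achebe before Amari before Delgado before Leclerc before Okafor before Ruiz before Takahashi before Tran.
Baptiste and Haddad are each not a chapter member, so the next rule applies.
Baptiste and Haddad both have date of consecration or institution 8 May 2010, so the next rule applies.
Among Baptiste and Haddad, alphabetically by surname: Baptiste before Haddad.
Order: Achebe, Amari, Delgado, Leclerc, Okafor, Ruiz, Takahashi, Tran, Baptiste, Haddad.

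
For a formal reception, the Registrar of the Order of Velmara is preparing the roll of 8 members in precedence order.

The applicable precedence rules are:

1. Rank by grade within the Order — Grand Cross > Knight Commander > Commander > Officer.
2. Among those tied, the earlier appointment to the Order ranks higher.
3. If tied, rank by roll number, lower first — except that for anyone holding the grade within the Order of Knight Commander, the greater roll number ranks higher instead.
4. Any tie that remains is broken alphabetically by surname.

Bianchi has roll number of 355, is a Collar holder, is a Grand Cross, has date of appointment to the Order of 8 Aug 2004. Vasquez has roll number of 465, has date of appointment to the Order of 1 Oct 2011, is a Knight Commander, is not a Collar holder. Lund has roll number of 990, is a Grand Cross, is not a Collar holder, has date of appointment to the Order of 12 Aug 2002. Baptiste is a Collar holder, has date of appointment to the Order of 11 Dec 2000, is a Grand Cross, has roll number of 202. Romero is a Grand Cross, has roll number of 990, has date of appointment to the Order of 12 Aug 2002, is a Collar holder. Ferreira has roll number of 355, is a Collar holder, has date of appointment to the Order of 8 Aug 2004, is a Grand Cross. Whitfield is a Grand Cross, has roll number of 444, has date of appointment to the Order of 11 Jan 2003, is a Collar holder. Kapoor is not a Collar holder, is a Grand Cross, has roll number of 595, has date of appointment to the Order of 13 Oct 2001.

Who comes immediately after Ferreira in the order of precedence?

Vasquez

By grade within the Order: Baptiste, Kapoor, Lund, Romero, Whitfield, Bianchi and Ferreira (Grand Cross); then Vasquez (Knight Commander).
Among Baptiste, Kapoor, Lund, Romero, Whitfield, Bianchi and Ferreira, by date of appointment to the Order (earlier first): Baptiste (11 Dec 2000) before Kapoor (13 Oct 2001) before Lund and Romero (12 Aug 2002) before Whitfield (11 Jan 2003) before Bianchi and Ferreira (8 Aug 2004).
Lund and Romero both have roll number 990, so the next rule applies.
Among Lund and Romero, alphabetically by surname: Lund before Romero.
Bianchi and Ferreira both have roll number 355, so the next rule applies.
Among Bianchi and Ferreira, alphabetically by surname: Bianchi before Ferreira.
Order: Baptiste, Kapoor, Lund, Romero, Whitfield, Bianchi, Ferreira, Vasquez.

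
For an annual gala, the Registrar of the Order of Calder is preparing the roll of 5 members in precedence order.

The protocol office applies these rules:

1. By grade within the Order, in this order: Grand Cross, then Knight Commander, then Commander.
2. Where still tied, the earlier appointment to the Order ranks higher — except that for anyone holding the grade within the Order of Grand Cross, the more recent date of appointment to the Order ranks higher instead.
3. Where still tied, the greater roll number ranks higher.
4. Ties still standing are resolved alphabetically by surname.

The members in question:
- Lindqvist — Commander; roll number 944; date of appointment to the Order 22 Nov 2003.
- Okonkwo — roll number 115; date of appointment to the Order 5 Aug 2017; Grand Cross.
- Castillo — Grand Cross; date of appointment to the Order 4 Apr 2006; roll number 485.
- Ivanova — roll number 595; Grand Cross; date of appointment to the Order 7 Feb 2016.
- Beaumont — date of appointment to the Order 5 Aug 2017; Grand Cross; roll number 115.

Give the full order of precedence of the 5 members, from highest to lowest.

By grade within the Order: Beaumont, Okonkwo, Ivanova and Castillo (Grand Cross); then Lindqvist (Commander).
Among Beaumont, Okonkwo, Ivanova and Castillo, by date of appointment to the Order (later first) (reversed rule for this group): Beaumont and Okonkwo (5 Aug 2017) before Ivanova (7 Feb 2016) before Castillo (4 Apr 2006).
Beaumont and Okonkwo both have roll number 115, so the next rule applies.
Among Beaumont and Okonkwo, alphabetically by surname: Beaumont before Okonkwo.
Full order: Beaumont, Okonkwo, Ivanova, Castillo, Lindqvist.

Beaumont, Okonkwo, Ivanova, Castillo, Lindqvist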